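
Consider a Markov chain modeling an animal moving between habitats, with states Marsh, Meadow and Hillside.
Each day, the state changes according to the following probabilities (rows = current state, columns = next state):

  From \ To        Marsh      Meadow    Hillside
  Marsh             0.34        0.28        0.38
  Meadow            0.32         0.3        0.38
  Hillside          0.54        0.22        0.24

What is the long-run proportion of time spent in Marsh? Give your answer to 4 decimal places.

Let the stationary distribution be π with π = πP and π_1 + π_2 + π_3 = 1.
π_1 = 0.34·π_1 + 0.32·π_2 + 0.54·π_3
π_2 = 0.28·π_1 + 0.3·π_2 + 0.22·π_3
Solving with the normalization constraint gives π = (0.4014, 0.2653, 0.3333).
So the stationary probability of Marsh is 0.4014.

0.4014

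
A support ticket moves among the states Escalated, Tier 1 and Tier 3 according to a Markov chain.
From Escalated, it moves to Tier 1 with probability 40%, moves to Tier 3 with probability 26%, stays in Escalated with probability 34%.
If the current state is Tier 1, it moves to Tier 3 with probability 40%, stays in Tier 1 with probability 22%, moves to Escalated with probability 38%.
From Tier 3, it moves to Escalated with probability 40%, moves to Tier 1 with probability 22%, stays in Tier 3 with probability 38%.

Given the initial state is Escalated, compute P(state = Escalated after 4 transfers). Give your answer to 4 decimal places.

0.3719

Propagate the distribution vector 4 transfers from Escalated.
After 0 transfers: (1.0000, 0.0000, 0.0000)
After 1 transfer: (0.3400, 0.4000, 0.2600)
After 2 transfers: (0.3716, 0.2812, 0.3472)
After 3 transfers: (0.3721, 0.2869, 0.3410)
After 4 transfers: (0.3719, 0.2870, 0.3411)
P(in Escalated after 4 transfers) = 0.3719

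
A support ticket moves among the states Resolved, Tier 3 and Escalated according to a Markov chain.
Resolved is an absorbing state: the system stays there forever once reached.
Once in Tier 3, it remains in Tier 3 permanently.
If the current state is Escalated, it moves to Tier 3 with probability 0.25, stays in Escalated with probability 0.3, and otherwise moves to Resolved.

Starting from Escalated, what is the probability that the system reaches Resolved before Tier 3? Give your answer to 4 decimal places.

0.6429

Let h(s) be the probability of absorption at Resolved starting from transient state s. Then h(Resolved) = 1 and h(Tier 3) = 0. By first-step analysis:
h(Escalated) = 0.45·1 + 0.25·0 + 0.3·h(Escalated)
Solving: h(Escalated) = 0.6429.
Starting from Escalated, the probability is 0.6429.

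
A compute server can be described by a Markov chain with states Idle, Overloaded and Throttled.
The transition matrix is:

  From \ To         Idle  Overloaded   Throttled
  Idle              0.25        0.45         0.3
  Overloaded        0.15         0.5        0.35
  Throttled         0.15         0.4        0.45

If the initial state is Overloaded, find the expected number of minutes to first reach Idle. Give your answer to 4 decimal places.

Let t(s) be the expected number of minutes to first reach Idle from state s, with t(Idle) = 0. Conditioning on the first minute:
t(Overloaded) = 1 + 0.5·t(Overloaded) + 0.35·t(Throttled)
t(Throttled) = 1 + 0.4·t(Overloaded) + 0.45·t(Throttled)
Solving: t(Overloaded) = 6.6667, t(Throttled) = 6.6667.
Expected minutes from Overloaded to Idle: 6.6667.

6.6667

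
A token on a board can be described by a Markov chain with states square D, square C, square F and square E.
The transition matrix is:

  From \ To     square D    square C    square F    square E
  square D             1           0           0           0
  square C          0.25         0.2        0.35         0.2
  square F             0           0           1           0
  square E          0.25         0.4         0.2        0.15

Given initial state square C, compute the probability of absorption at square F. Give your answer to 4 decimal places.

0.5625

Let h(s) be the probability of absorption at square F starting from transient state s. Then h(square F) = 1 and h(square D) = 0. By first-step analysis:
h(square C) = 0.25·0 + 0.2·h(square C) + 0.35·1 + 0.2·h(square E)
h(square E) = 0.25·0 + 0.4·h(square C) + 0.2·1 + 0.15·h(square E)
Solving: h(square C) = 0.5625, h(square E) = 0.5000.
Starting from square C, the probability is 0.5625.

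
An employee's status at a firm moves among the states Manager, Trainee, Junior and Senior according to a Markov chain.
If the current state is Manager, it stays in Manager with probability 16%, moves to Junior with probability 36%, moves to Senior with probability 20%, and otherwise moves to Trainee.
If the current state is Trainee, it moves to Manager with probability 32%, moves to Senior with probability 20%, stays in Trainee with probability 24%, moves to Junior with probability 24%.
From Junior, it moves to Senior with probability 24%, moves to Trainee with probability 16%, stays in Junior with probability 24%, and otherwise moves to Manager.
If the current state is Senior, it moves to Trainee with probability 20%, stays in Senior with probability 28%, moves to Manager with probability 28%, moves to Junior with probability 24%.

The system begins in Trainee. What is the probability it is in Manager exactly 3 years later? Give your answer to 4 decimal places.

0.2788

Propagate the distribution vector 3 years from Trainee.
After 0 years: (0.0000, 1.0000, 0.0000, 0.0000)
After 1 year: (0.3200, 0.2400, 0.2400, 0.2000)
After 2 years: (0.2704, 0.2256, 0.2784, 0.2256)
After 3 years: (0.2788, 0.2195, 0.2724, 0.2292)
P(in Manager after 3 years) = 0.2788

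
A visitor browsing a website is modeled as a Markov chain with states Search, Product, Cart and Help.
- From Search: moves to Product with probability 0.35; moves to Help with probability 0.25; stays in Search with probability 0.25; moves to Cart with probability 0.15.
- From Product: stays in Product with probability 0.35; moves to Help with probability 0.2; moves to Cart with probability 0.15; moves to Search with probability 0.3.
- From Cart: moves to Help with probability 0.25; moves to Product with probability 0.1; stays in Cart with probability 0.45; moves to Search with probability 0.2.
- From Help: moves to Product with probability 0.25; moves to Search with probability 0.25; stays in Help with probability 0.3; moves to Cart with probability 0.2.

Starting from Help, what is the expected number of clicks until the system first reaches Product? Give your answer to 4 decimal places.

4.2351

Let t(s) be the expected number of clicks to first reach Product from state s, with t(Product) = 0. Conditioning on the first click:
t(Search) = 1 + 0.25·t(Search) + 0.15·t(Cart) + 0.25·t(Help)
t(Cart) = 1 + 0.2·t(Search) + 0.45·t(Cart) + 0.25·t(Help)
t(Help) = 1 + 0.25·t(Search) + 0.2·t(Cart) + 0.3·t(Help)
Solving: t(Search) = 3.7677, t(Cart) = 5.1133, t(Help) = 4.2351.
Expected clicks from Help to Product: 4.2351.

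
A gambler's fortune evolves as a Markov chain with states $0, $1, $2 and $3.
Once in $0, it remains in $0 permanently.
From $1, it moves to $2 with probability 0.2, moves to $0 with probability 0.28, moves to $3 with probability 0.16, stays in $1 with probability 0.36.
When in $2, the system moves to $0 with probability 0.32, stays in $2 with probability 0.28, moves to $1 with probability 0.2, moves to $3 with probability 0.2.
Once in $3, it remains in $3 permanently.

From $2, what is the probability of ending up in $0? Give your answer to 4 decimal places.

0.6198

Let h(s) be the probability of absorption at $0 starting from transient state s. Then h($0) = 1 and h($3) = 0. By first-step analysis:
h($1) = 0.28·1 + 0.36·h($1) + 0.2·h($2) + 0.16·0
h($2) = 0.32·1 + 0.2·h($1) + 0.28·h($2) + 0.2·0
Solving: h($1) = 0.6312, h($2) = 0.6198.
Starting from $2, the probability is 0.6198.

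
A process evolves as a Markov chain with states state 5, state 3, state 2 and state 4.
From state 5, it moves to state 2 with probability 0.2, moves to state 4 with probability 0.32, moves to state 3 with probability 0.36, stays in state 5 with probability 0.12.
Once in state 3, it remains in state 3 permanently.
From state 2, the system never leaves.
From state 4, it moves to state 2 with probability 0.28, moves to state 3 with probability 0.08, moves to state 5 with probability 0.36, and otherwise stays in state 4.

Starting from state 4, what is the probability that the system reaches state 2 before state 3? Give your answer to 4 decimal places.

Let h(s) be the probability of absorption at state 2 starting from transient state s. Then h(state 2) = 1 and h(state 3) = 0. By first-step analysis:
h(state 5) = 0.12·h(state 5) + 0.36·0 + 0.2·1 + 0.32·h(state 4)
h(state 4) = 0.36·h(state 5) + 0.08·0 + 0.28·1 + 0.28·h(state 4)
Solving: h(state 5) = 0.4506, h(state 4) = 0.6142.
Starting from state 4, the probability is 0.6142.

0.6142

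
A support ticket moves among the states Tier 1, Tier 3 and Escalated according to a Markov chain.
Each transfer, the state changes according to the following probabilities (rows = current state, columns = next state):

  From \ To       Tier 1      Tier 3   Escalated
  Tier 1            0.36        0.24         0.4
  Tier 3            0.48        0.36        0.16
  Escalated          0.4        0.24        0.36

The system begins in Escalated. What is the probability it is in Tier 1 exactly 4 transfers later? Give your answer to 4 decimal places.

0.4056

Propagate the distribution vector 4 transfers from Escalated.
After 0 transfers: (0.0000, 0.0000, 1.0000)
After 1 transfer: (0.4000, 0.2400, 0.3600)
After 2 transfers: (0.4032, 0.2688, 0.3280)
After 3 transfers: (0.4054, 0.2723, 0.3224)
After 4 transfers: (0.4056, 0.2727, 0.3218)
P(in Tier 1 after 4 transfers) = 0.4056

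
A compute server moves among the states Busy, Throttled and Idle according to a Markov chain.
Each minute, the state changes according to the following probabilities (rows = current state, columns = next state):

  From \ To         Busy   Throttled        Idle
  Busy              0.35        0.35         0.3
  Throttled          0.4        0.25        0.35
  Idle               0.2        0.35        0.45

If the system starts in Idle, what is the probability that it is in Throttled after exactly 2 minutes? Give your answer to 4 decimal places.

Sum over the intermediate state after 1 minute:
P = P(Idle→Busy)·P(Busy→Throttled) + P(Idle→Throttled)·P(Throttled→Throttled) + P(Idle→Idle)·P(Idle→Throttled)
  = 0.2×0.35 + 0.35×0.25 + 0.45×0.35
  = 0.0700 + 0.0875 + 0.1575 = 0.3150

0.3150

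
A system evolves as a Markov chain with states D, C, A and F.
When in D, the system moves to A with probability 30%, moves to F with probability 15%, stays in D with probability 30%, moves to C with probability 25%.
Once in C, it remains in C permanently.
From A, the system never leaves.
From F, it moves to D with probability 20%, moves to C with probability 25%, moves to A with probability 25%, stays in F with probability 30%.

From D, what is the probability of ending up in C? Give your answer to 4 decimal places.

Let h(s) be the probability of absorption at C starting from transient state s. Then h(C) = 1 and h(A) = 0. By first-step analysis:
h(D) = 0.3·h(D) + 0.25·1 + 0.3·0 + 0.15·h(F)
h(F) = 0.2·h(D) + 0.25·1 + 0.25·0 + 0.3·h(F)
Solving: h(D) = 0.4620, h(F) = 0.4891.
Starting from D, the probability is 0.4620.

0.4620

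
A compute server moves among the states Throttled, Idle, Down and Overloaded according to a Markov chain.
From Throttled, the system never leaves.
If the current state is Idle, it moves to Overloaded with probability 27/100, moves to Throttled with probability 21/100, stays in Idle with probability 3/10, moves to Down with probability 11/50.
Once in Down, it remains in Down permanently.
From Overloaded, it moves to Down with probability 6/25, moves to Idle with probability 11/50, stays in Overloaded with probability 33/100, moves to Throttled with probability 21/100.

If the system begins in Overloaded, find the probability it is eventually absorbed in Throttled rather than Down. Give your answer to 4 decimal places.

0.4717

Let h(s) be the probability of absorption at Throttled starting from transient state s. Then h(Throttled) = 1 and h(Down) = 0. By first-step analysis:
h(Idle) = 0.21·1 + 0.3·h(Idle) + 0.22·0 + 0.27·h(Overloaded)
h(Overloaded) = 0.21·1 + 0.22·h(Idle) + 0.24·0 + 0.33·h(Overloaded)
Solving: h(Idle) = 0.4819, h(Overloaded) = 0.4717.
Starting from Overloaded, the probability is 0.4717.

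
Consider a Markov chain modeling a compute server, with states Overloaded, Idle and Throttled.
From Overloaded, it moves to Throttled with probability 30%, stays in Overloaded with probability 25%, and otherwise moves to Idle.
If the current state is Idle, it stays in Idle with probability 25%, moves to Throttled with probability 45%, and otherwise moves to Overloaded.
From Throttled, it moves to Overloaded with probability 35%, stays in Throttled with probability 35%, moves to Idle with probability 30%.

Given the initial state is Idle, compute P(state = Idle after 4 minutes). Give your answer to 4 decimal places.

Propagate the distribution vector 4 minutes from Idle.
After 0 minutes: (0.0000, 1.0000, 0.0000)
After 1 minute: (0.3000, 0.2500, 0.4500)
After 2 minutes: (0.3075, 0.3325, 0.3600)
After 3 minutes: (0.3026, 0.3295, 0.3679)
After 4 minutes: (0.3033, 0.3289, 0.3678)
P(in Idle after 4 minutes) = 0.3289

0.3289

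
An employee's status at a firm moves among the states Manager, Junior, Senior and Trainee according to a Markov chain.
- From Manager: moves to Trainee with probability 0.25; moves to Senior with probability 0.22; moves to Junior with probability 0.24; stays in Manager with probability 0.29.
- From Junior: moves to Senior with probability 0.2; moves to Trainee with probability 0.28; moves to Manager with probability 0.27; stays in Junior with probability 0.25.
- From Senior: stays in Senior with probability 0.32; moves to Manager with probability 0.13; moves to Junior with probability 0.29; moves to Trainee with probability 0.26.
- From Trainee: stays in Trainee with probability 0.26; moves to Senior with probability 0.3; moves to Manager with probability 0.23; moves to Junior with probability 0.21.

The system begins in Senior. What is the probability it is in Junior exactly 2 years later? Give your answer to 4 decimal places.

0.2511

Propagate the distribution vector 2 years from Senior.
After 0 years: (0.0000, 0.0000, 1.0000, 0.0000)
After 1 year: (0.1300, 0.2900, 0.3200, 0.2600)
After 2 years: (0.2174, 0.2511, 0.2670, 0.2645)
P(in Junior after 2 years) = 0.2511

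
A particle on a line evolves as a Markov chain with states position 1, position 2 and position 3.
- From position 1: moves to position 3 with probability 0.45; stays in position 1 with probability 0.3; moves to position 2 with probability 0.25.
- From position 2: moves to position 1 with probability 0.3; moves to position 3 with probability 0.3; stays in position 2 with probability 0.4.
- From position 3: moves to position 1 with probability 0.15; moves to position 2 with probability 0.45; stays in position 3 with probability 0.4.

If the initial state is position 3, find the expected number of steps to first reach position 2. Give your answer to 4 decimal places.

2.4113

Let t(s) be the expected number of steps to first reach position 2 from state s, with t(position 2) = 0. Conditioning on the first step:
t(position 1) = 1 + 0.3·t(position 1) + 0.45·t(position 3)
t(position 3) = 1 + 0.15·t(position 1) + 0.4·t(position 3)
Solving: t(position 1) = 2.9787, t(position 3) = 2.4113.
Expected steps from position 3 to position 2: 2.4113.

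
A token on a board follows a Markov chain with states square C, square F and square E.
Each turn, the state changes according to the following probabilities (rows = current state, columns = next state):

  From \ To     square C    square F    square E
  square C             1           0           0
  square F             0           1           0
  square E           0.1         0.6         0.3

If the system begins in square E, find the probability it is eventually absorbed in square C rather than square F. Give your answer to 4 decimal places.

0.1429

Let h(s) be the probability of absorption at square C starting from transient state s. Then h(square C) = 1 and h(square F) = 0. By first-step analysis:
h(square E) = 0.1·1 + 0.6·0 + 0.3·h(square E)
Solving: h(square E) = 0.1429.
Starting from square E, the probability is 0.1429.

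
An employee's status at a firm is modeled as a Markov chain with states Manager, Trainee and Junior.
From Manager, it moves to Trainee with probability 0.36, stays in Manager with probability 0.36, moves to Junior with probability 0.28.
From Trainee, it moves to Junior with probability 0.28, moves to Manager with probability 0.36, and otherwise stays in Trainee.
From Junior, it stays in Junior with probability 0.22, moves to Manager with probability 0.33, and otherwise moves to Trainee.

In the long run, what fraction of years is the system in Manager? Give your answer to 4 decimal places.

0.3521

Let the stationary distribution be π with π = πP and π_1 + π_2 + π_3 = 1.
π_1 = 0.36·π_1 + 0.36·π_2 + 0.33·π_3
π_2 = 0.36·π_1 + 0.36·π_2 + 0.45·π_3
Solving with the normalization constraint gives π = (0.3521, 0.3838, 0.2642).
So the stationary probability of Manager is 0.3521.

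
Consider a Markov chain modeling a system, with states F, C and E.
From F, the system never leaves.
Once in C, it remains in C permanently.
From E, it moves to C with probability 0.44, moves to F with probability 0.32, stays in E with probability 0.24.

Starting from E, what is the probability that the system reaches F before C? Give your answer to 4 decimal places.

0.4211

Let h(s) be the probability of absorption at F starting from transient state s. Then h(F) = 1 and h(C) = 0. By first-step analysis:
h(E) = 0.32·1 + 0.44·0 + 0.24·h(E)
Solving: h(E) = 0.4211.
Starting from E, the probability is 0.4211.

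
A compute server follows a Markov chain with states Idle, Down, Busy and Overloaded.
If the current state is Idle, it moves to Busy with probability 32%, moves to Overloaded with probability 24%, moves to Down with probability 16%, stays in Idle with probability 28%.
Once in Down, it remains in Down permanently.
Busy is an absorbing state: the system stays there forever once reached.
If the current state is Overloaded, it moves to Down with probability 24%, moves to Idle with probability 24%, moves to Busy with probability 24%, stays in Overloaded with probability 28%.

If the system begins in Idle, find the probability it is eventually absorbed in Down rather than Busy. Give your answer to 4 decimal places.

Let h(s) be the probability of absorption at Down starting from transient state s. Then h(Down) = 1 and h(Busy) = 0. By first-step analysis:
h(Idle) = 0.28·h(Idle) + 0.16·1 + 0.32·0 + 0.24·h(Overloaded)
h(Overloaded) = 0.24·h(Idle) + 0.24·1 + 0.24·0 + 0.28·h(Overloaded)
Solving: h(Idle) = 0.3750, h(Overloaded) = 0.4583.
Starting from Idle, the probability is 0.3750.

0.3750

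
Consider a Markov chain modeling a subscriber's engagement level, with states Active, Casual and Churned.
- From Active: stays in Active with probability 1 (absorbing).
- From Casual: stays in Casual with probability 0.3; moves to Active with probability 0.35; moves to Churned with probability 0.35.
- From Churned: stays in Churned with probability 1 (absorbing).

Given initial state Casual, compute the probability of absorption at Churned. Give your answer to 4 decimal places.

Let h(s) be the probability of absorption at Churned starting from transient state s. Then h(Churned) = 1 and h(Active) = 0. By first-step analysis:
h(Casual) = 0.35·0 + 0.3·h(Casual) + 0.35·1
Solving: h(Casual) = 0.5000.
Starting from Casual, the probability is 0.5000.

0.5000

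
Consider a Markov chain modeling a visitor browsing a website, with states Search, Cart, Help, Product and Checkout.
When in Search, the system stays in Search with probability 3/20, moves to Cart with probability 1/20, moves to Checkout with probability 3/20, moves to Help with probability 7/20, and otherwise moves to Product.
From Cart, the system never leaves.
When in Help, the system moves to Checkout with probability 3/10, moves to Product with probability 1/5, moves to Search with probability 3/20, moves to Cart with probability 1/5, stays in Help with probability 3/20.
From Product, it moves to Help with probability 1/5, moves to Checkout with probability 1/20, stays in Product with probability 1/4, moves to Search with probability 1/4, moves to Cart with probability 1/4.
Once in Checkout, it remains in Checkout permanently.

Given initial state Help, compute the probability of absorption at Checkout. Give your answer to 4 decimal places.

Let h(s) be the probability of absorption at Checkout starting from transient state s. Then h(Checkout) = 1 and h(Cart) = 0. By first-step analysis:
h(Search) = 0.15·h(Search) + 0.05·0 + 0.35·h(Help) + 0.3·h(Product) + 0.15·1
h(Help) = 0.15·h(Search) + 0.2·0 + 0.15·h(Help) + 0.2·h(Product) + 0.3·1
h(Product) = 0.25·h(Search) + 0.25·0 + 0.2·h(Help) + 0.25·h(Product) + 0.05·1
Solving: h(Search) = 0.5357, h(Help) = 0.5390, h(Product) = 0.3890.
Starting from Help, the probability is 0.5390.

0.5390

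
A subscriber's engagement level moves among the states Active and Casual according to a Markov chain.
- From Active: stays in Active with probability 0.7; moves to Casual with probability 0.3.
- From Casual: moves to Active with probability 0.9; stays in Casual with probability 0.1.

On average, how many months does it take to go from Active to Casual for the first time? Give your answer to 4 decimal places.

3.3333

Let t(s) be the expected number of months to first reach Casual from state s, with t(Casual) = 0. Conditioning on the first month:
t(Active) = 1 + 0.7·t(Active)
Solving: t(Active) = 3.3333.
Expected months from Active to Casual: 3.3333.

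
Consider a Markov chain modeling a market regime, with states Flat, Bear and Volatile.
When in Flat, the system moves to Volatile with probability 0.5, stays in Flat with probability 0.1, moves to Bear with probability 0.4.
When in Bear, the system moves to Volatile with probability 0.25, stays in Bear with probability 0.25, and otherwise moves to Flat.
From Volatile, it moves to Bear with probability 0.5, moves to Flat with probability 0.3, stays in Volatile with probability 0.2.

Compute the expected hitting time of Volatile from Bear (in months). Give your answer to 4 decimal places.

Let t(s) be the expected number of months to first reach Volatile from state s, with t(Volatile) = 0. Conditioning on the first month:
t(Flat) = 1 + 0.1·t(Flat) + 0.4·t(Bear)
t(Bear) = 1 + 0.5·t(Flat) + 0.25·t(Bear)
Solving: t(Flat) = 2.4211, t(Bear) = 2.9474.
Expected months from Bear to Volatile: 2.9474.

2.9474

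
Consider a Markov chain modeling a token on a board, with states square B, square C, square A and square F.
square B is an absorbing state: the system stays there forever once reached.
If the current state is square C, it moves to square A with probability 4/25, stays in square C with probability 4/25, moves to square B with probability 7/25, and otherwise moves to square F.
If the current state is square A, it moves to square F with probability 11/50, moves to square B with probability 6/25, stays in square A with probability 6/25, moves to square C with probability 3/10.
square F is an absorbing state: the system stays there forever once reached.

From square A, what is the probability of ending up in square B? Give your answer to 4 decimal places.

0.4837

Let h(s) be the probability of absorption at square B starting from transient state s. Then h(square B) = 1 and h(square F) = 0. By first-step analysis:
h(square C) = 0.28·1 + 0.16·h(square C) + 0.16·h(square A) + 0.4·0
h(square A) = 0.24·1 + 0.3·h(square C) + 0.24·h(square A) + 0.22·0
Solving: h(square C) = 0.4255, h(square A) = 0.4837.
Starting from square A, the probability is 0.4837.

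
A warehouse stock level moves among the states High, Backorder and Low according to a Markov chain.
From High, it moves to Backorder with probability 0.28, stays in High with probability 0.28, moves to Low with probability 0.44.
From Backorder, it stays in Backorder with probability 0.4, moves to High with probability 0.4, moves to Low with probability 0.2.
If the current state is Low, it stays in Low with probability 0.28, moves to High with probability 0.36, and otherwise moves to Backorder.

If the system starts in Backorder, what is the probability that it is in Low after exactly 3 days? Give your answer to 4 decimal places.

Propagate the distribution vector 3 days from Backorder.
After 0 days: (0.0000, 1.0000, 0.0000)
After 1 day: (0.4000, 0.4000, 0.2000)
After 2 days: (0.3440, 0.3440, 0.3120)
After 3 days: (0.3462, 0.3462, 0.3075)
P(in Low after 3 days) = 0.3075

0.3075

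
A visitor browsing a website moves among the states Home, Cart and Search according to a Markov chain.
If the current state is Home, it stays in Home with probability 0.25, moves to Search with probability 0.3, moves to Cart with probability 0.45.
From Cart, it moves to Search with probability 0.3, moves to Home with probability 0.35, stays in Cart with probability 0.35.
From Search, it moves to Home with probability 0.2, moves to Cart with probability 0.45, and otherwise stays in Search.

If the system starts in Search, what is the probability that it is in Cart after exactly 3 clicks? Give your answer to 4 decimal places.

Propagate the distribution vector 3 clicks from Search.
After 0 clicks: (0.0000, 0.0000, 1.0000)
After 1 click: (0.2000, 0.4500, 0.3500)
After 2 clicks: (0.2775, 0.4050, 0.3175)
After 3 clicks: (0.2746, 0.4095, 0.3159)
P(in Cart after 3 clicks) = 0.4095

0.4095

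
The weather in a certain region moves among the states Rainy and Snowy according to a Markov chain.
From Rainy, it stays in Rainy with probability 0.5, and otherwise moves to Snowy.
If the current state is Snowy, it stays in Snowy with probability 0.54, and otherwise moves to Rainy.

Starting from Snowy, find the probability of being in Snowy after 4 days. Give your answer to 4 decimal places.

0.5208

Propagate the distribution vector 4 days from Snowy.
After 0 days: (0.0000, 1.0000)
After 1 day: (0.4600, 0.5400)
After 2 days: (0.4784, 0.5216)
After 3 days: (0.4791, 0.5209)
After 4 days: (0.4792, 0.5208)
P(in Snowy after 4 days) = 0.5208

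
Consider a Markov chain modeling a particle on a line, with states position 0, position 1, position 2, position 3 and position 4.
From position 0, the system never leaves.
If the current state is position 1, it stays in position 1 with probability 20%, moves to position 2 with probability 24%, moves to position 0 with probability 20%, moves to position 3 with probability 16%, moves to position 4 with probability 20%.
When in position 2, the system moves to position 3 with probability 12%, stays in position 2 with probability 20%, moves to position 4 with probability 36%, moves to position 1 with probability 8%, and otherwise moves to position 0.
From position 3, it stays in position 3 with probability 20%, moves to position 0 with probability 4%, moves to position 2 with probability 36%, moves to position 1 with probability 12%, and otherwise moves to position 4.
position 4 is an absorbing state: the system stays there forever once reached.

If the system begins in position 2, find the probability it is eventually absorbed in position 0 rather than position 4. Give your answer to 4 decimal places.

Let h(s) be the probability of absorption at position 0 starting from transient state s. Then h(position 0) = 1 and h(position 4) = 0. By first-step analysis:
h(position 1) = 0.2·1 + 0.2·h(position 1) + 0.24·h(position 2) + 0.16·h(position 3) + 0.2·0
h(position 2) = 0.24·1 + 0.08·h(position 1) + 0.2·h(position 2) + 0.12·h(position 3) + 0.36·0
h(position 3) = 0.04·1 + 0.12·h(position 1) + 0.36·h(position 2) + 0.2·h(position 3) + 0.28·0
Solving: h(position 1) = 0.4230, h(position 2) = 0.3853, h(position 3) = 0.2868.
Starting from position 2, the probability is 0.3853.

0.3853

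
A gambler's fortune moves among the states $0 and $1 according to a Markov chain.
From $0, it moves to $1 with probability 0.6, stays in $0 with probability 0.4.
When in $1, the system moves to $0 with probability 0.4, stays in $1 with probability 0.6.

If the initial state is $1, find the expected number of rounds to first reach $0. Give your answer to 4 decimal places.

Let t(s) be the expected number of rounds to first reach $0 from state s, with t($0) = 0. Conditioning on the first round:
t($1) = 1 + 0.6·t($1)
Solving: t($1) = 2.5000.
Expected rounds from $1 to $0: 2.5000.

2.5000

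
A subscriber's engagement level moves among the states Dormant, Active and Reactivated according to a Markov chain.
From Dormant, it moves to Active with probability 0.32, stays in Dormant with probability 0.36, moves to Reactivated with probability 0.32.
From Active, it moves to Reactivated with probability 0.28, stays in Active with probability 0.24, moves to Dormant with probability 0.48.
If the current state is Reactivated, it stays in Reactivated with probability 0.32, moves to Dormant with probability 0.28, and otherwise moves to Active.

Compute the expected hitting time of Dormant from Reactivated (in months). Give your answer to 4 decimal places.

Let t(s) be the expected number of months to first reach Dormant from state s, with t(Dormant) = 0. Conditioning on the first month:
t(Active) = 1 + 0.24·t(Active) + 0.28·t(Reactivated)
t(Reactivated) = 1 + 0.4·t(Active) + 0.32·t(Reactivated)
Solving: t(Active) = 2.3715, t(Reactivated) = 2.8656.
Expected months from Reactivated to Dormant: 2.8656.

2.8656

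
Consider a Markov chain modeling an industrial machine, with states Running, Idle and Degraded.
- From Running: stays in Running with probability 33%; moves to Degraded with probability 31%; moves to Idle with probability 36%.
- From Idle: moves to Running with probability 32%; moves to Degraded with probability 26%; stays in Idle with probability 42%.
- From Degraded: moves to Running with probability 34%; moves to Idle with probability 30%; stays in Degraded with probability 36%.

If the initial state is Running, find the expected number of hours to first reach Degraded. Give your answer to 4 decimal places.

Let t(s) be the expected number of hours to first reach Degraded from state s, with t(Degraded) = 0. Conditioning on the first hour:
t(Running) = 1 + 0.33·t(Running) + 0.36·t(Idle)
t(Idle) = 1 + 0.32·t(Running) + 0.42·t(Idle)
Solving: t(Running) = 3.4382, t(Idle) = 3.6211.
Expected hours from Running to Degraded: 3.4382.

3.4382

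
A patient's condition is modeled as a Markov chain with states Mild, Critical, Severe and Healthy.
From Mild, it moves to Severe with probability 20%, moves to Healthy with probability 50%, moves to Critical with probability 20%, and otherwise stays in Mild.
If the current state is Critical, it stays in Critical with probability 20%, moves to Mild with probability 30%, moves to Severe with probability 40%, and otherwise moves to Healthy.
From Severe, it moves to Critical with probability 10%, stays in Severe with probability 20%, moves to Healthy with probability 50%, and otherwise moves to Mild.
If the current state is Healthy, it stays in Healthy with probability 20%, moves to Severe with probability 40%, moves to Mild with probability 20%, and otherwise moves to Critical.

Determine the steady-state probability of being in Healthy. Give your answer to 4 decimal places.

Let the stationary distribution be π with π = πP and π_1 + π_2 + π_3 + π_4 = 1.
π_1 = 0.1·π_1 + 0.3·π_2 + 0.2·π_3 + 0.2·π_4
π_2 = 0.2·π_1 + 0.2·π_2 + 0.1·π_3 + 0.2·π_4
π_3 = 0.2·π_1 + 0.4·π_2 + 0.2·π_3 + 0.4·π_4
Solving with the normalization constraint gives π = (0.1973, 0.1700, 0.3005, 0.3323).
So the stationary probability of Healthy is 0.3323.

0.3323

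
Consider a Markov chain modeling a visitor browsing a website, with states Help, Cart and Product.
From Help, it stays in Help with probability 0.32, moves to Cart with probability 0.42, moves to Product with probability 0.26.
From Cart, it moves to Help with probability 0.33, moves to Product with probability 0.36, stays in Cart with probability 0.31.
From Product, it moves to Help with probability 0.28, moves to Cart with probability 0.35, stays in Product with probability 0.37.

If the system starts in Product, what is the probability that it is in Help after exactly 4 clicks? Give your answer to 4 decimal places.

Propagate the distribution vector 4 clicks from Product.
After 0 clicks: (0.0000, 0.0000, 1.0000)
After 1 click: (0.2800, 0.3500, 0.3700)
After 2 clicks: (0.3087, 0.3556, 0.3357)
After 3 clicks: (0.3101, 0.3574, 0.3325)
After 4 clicks: (0.3103, 0.3574, 0.3323)
P(in Help after 4 clicks) = 0.3103

0.3103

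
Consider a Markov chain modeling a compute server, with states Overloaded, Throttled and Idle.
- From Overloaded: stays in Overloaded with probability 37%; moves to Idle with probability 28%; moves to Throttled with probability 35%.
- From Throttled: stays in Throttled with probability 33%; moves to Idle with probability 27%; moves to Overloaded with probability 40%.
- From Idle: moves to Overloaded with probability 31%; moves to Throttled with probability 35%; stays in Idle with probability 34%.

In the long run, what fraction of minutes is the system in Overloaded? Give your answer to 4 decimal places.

Let the stationary distribution be π with π = πP and π_1 + π_2 + π_3 = 1.
π_1 = 0.37·π_1 + 0.4·π_2 + 0.31·π_3
π_2 = 0.35·π_1 + 0.33·π_2 + 0.35·π_3
Solving with the normalization constraint gives π = (0.3626, 0.3431, 0.2942).
So the stationary probability of Overloaded is 0.3626.

0.3626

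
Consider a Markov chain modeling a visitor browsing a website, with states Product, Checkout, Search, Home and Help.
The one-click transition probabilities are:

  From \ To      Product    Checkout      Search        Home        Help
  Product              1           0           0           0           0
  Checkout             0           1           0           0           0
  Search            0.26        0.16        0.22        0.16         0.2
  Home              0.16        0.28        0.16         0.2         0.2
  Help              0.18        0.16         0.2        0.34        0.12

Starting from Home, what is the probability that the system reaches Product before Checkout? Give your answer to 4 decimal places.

Let h(s) be the probability of absorption at Product starting from transient state s. Then h(Product) = 1 and h(Checkout) = 0. By first-step analysis:
h(Search) = 0.26·1 + 0.16·0 + 0.22·h(Search) + 0.16·h(Home) + 0.2·h(Help)
h(Home) = 0.16·1 + 0.28·0 + 0.16·h(Search) + 0.2·h(Home) + 0.2·h(Help)
h(Help) = 0.18·1 + 0.16·0 + 0.2·h(Search) + 0.34·h(Home) + 0.12·h(Help)
Solving: h(Search) = 0.5499, h(Home) = 0.4343, h(Help) = 0.4973.
Starting from Home, the probability is 0.4343.

0.4343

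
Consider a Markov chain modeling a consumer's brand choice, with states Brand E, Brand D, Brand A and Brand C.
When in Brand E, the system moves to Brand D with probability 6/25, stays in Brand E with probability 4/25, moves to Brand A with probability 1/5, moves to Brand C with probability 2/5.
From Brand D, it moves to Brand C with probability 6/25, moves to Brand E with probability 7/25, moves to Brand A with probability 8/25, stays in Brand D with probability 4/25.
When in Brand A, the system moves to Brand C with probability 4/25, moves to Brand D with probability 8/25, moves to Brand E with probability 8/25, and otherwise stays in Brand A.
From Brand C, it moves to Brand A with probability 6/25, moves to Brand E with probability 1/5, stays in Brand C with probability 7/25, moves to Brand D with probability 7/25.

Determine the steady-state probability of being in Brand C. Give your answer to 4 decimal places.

0.2698

Let the stationary distribution be π with π = πP and π_1 + π_2 + π_3 + π_4 = 1.
π_1 = 0.16·π_1 + 0.28·π_2 + 0.32·π_3 + 0.2·π_4
π_2 = 0.24·π_1 + 0.16·π_2 + 0.32·π_3 + 0.28·π_4
π_3 = 0.2·π_1 + 0.32·π_2 + 0.2·π_3 + 0.24·π_4
Solving with the normalization constraint gives π = (0.2393, 0.2501, 0.2408, 0.2698).
So the stationary probability of Brand C is 0.2698.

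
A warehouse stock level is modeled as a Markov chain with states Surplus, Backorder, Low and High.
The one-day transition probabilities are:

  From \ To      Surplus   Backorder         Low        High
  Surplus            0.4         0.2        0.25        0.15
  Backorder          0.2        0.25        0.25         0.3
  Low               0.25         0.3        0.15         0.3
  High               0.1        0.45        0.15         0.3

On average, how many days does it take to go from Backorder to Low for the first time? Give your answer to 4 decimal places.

Let t(s) be the expected number of days to first reach Low from state s, with t(Low) = 0. Conditioning on the first day:
t(Surplus) = 1 + 0.4·t(Surplus) + 0.2·t(Backorder) + 0.15·t(High)
t(Backorder) = 1 + 0.2·t(Surplus) + 0.25·t(Backorder) + 0.3·t(High)
t(High) = 1 + 0.1·t(Surplus) + 0.45·t(Backorder) + 0.3·t(High)
Solving: t(Surplus) = 4.3937, t(Backorder) = 4.4793, t(High) = 4.9358.
Expected days from Backorder to Low: 4.4793.

4.4793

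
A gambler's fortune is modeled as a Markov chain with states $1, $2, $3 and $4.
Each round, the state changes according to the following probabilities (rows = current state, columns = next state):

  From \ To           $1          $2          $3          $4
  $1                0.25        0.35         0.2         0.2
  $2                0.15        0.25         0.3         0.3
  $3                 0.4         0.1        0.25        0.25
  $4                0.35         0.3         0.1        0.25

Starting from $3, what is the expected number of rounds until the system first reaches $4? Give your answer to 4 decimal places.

Let t(s) be the expected number of rounds to first reach $4 from state s, with t($4) = 0. Conditioning on the first round:
t($1) = 1 + 0.25·t($1) + 0.35·t($2) + 0.2·t($3)
t($2) = 1 + 0.15·t($1) + 0.25·t($2) + 0.3·t($3)
t($3) = 1 + 0.4·t($1) + 0.1·t($2) + 0.25·t($3)
Solving: t($1) = 4.1961, t($2) = 3.8039, t($3) = 4.0784.
Expected rounds from $3 to $4: 4.0784.

4.0784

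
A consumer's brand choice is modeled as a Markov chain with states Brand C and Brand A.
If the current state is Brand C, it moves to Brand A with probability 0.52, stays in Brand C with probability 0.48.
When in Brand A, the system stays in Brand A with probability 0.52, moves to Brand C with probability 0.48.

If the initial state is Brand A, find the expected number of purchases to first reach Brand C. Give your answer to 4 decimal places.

Let t(s) be the expected number of purchases to first reach Brand C from state s, with t(Brand C) = 0. Conditioning on the first purchase:
t(Brand A) = 1 + 0.52·t(Brand A)
Solving: t(Brand A) = 2.0833.
Expected purchases from Brand A to Brand C: 2.0833.

2.0833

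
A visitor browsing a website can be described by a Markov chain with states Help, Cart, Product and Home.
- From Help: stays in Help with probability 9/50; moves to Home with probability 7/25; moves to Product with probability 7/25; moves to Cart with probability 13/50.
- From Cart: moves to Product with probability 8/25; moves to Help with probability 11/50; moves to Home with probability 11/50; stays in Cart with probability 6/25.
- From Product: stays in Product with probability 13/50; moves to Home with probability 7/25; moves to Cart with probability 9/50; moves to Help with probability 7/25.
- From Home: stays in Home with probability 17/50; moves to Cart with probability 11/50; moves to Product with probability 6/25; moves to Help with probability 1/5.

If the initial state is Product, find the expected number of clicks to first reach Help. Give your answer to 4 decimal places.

Let t(s) be the expected number of clicks to first reach Help from state s, with t(Help) = 0. Conditioning on the first click:
t(Cart) = 1 + 0.24·t(Cart) + 0.32·t(Product) + 0.22·t(Home)
t(Product) = 1 + 0.18·t(Cart) + 0.26·t(Product) + 0.28·t(Home)
t(Home) = 1 + 0.22·t(Cart) + 0.24·t(Product) + 0.34·t(Home)
Solving: t(Cart) = 4.3195, t(Product) = 4.0817, t(Home) = 4.4392.
Expected clicks from Product to Help: 4.0817.

4.0817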